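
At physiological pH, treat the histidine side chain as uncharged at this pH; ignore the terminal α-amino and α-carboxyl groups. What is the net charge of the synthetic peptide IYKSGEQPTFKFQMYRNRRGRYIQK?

+6

The side chains ionized at physiological pH are Lys/Arg (+1) and Asp/Glu (−1); with His treated as neutral, nothing else contributes.
Positive (K, R): K3, K11, R16, R18, R19, R21, K25 → +7.
Negative (D, E): E6 → −1.
Net charge = (+7) + (−1) = +6.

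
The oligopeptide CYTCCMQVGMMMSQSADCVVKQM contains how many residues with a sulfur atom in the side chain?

Only Cys (C) and Met (M) have a sulfur atom in the side chain.
Matching residues: C1, C4, C5, M6, M10, M11, M12, C18, M23.

9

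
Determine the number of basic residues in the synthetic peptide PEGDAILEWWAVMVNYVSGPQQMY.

0

The basic amino acids are Lys (K), Arg (R), and His (H).
None of the 24 residues belong to this group.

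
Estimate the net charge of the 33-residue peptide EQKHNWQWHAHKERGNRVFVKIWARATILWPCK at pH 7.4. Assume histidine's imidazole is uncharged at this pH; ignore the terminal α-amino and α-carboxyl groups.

+5

Near pH 7.4, K and R contribute +1 each, D and E contribute −1 each, and every other side chain (His included, as stated) is uncharged.
Positive (K, R): K3, K12, R14, R17, K21, R25, K33 → +7.
Negative (D, E): E1, E13 → −2.
Net charge = (+7) + (−2) = +5.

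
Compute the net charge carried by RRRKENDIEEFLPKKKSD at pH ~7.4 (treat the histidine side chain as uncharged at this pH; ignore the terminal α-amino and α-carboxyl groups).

The side chains ionized at physiological pH are Lys/Arg (+1) and Asp/Glu (−1); with His treated as neutral, nothing else contributes.
Positive (K, R): R1, R2, R3, K4, K14, K15, K16 → +7.
Negative (D, E): E5, D7, E9, E10, D18 → −5.
Net charge = (+7) + (−5) = +2.

+2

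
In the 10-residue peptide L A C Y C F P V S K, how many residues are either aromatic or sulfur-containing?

Aromatic: F, W, Y. Sulfur-containing: C, M.
Aromatic residues here: Y4, F6 (2).
Sulfur-containing residues here: C3, C5 (2).
The two groups share no amino acid, so total = 2 + 2 = 4.

4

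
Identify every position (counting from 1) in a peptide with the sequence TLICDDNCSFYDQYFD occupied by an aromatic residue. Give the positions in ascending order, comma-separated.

The aromatic amino acids are Phe (F, benzyl), Trp (W, indole), and Tyr (Y, phenol).
Matching residues: F10, Y11, Y14, F15.

10, 11, 14, 15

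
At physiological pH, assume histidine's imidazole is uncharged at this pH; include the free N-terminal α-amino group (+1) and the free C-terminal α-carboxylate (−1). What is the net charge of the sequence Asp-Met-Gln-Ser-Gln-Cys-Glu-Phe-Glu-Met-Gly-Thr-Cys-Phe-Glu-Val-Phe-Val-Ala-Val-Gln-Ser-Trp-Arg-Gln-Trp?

Near pH 7.4, K and R contribute +1 each, D and E contribute −1 each, and every other side chain (His included, as stated) is uncharged.
Positive (K, R): Arg24 → +1.
Negative (D, E): Asp1, Glu7, Glu9, Glu15 → −4.
The N-terminus (+1) and C-terminus (−1) cancel.
Net charge = (+1) + (−4) = −3.

-3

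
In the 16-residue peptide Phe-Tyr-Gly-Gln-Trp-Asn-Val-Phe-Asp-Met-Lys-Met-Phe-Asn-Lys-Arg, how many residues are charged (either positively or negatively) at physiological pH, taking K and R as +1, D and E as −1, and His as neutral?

4

Charged side chains at pH ~7.4: K, R (positive); D, E (negative).
Matching residues: Asp9, Lys11, Lys15, Arg16.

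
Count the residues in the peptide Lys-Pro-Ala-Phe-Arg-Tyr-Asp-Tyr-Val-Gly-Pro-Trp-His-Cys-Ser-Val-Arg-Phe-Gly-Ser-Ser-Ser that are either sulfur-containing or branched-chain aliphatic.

3

Sulfur-containing: C, M. Branched-chain aliphatic: I, L, V.
Sulfur-containing residues here: Cys14 (1).
Branched-chain aliphatic residues here: Val9, Val16 (2).
The two groups share no amino acid, so total = 1 + 2 = 3.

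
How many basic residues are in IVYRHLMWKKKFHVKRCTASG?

K, R, and H are the three residues with basic side chains (ε-amine, guanidinium, and imidazole respectively).
Matching residues: R4, H5, K9, K10, K11, H13, K15, R16.

8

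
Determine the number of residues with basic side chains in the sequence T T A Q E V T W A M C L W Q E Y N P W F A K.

The basic amino acids are Lys (K), Arg (R), and His (H).
Matching residues: K22.

1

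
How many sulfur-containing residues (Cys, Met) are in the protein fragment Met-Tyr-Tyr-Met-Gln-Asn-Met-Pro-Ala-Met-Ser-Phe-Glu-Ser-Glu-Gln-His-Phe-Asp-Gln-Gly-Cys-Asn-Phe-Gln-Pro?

Matching residues: Met1, Met4, Met7, Met10, Cys22.

5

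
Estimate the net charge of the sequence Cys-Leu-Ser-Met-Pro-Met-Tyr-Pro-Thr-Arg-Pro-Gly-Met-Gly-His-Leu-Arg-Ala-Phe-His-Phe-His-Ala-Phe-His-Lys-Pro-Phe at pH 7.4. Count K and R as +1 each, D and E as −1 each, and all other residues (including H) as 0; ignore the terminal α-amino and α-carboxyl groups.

Positive (K, R): Arg10, Arg17, Lys26 → +3.
Negative (D, E): none → −0.
Net charge = (+3) + (−0) = +3.

+3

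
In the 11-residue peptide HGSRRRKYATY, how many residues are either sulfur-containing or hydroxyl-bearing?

Sulfur-containing: C, M. Hydroxyl-bearing: S, T, Y.
Sulfur-containing residues here: none (0).
Hydroxyl-bearing residues here: S3, Y8, T10, Y11 (4).
The two groups share no amino acid, so total = 0 + 4 = 4.

4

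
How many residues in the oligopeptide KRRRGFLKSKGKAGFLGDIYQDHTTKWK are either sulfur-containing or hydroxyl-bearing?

Sulfur-containing: C, M. Hydroxyl-bearing: S, T, Y.
Sulfur-containing residues here: none (0).
Hydroxyl-bearing residues here: S9, Y20, T24, T25 (4).
The two groups share no amino acid, so total = 0 + 4 = 4.

4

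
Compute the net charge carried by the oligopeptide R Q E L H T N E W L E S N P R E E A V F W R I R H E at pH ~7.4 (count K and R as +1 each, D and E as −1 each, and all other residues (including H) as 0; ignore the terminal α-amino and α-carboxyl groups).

Positive (K, R): R1, R15, R22, R24 → +4.
Negative (D, E): E3, E8, E11, E16, E17, E26 → −6.
Net charge = (+4) + (−6) = −2.

-2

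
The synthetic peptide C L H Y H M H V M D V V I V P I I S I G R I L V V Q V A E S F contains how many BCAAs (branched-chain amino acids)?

14

Valine (V), leucine (L), and isoleucine (I) are the branched-chain amino acids.
Matching residues: L2, V8, V11, V12, I13, V14, I16, I17, I19, I22, L23, V24, V25, V27.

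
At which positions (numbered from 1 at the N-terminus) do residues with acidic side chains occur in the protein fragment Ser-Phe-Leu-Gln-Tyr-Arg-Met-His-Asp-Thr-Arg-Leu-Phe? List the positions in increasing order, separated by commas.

Only D (aspartate) and E (glutamate) carry a side-chain carboxylic acid.
Matching residues: Asp9.

9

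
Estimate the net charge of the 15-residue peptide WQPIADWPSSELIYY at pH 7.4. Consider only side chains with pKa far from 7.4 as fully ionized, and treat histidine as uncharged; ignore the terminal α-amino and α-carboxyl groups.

-2

At pH ~7.4 the Lys and Arg side chains are protonated (+1), the Asp and Glu side chains are deprotonated (−1), and with His taken as neutral all other side chains carry no charge.
Positive (K, R): none → +0.
Negative (D, E): D6, E11 → −2.
Net charge = (+0) + (−2) = −2.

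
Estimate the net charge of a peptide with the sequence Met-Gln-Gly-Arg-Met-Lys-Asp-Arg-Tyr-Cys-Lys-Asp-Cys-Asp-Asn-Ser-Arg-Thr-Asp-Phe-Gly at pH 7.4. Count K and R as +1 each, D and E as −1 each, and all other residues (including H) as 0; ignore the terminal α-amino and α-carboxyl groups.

Positive (K, R): Arg4, Lys6, Arg8, Lys11, Arg17 → +5.
Negative (D, E): Asp7, Asp12, Asp14, Asp19 → −4.
Net charge = (+5) + (−4) = +1.

+1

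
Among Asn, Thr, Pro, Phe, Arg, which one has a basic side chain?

Lysine (K), arginine (R), and histidine (H) have basic, nitrogen-containing side chains.
Of the listed options, only Arg belongs to this group.

Arg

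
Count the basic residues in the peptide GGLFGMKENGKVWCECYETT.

2

Lysine (K), arginine (R), and histidine (H) have basic, nitrogen-containing side chains.
Matching residues: K7, K11.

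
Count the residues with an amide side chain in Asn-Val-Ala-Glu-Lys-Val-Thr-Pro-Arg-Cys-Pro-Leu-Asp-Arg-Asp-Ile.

Only N (asparagine) and Q (glutamine) carry a side-chain carboxamide.
Matching residues: Asn1.

1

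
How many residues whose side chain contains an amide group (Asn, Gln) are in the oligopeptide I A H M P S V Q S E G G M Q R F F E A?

Matching residues: Q8, Q14.

2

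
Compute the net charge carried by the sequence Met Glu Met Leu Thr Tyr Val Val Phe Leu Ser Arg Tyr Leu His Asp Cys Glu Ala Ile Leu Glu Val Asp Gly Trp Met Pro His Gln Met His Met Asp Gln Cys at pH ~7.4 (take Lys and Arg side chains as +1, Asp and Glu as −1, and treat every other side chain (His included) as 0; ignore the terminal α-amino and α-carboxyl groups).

Positive (K, R): Arg12 → +1.
Negative (D, E): Glu2, Asp16, Glu18, Glu22, Asp24, Asp34 → −6.
Net charge = (+1) + (−6) = −5.

-5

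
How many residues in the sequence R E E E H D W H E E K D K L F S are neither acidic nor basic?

Acidic: D, E. Basic: K, R, H. All other residues are neither.
Matching residues: W7, L14, F15, S16.

4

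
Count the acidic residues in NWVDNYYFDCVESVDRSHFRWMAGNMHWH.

4

Only D (aspartate) and E (glutamate) carry a side-chain carboxylic acid.
Matching residues: D4, D9, E12, D15.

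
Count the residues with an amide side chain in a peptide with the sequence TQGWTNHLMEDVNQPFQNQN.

Asparagine (N) and glutamine (Q) have uncharged amide side chains.
Matching residues: Q2, N6, N13, Q14, Q17, N18, Q19, N20.

8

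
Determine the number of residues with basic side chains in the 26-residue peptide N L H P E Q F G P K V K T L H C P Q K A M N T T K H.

7

K, R, and H are the three residues with basic side chains (ε-amine, guanidinium, and imidazole respectively).
Matching residues: H3, K10, K12, H15, K19, K25, H26.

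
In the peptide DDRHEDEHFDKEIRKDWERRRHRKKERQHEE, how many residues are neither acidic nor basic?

4

Acidic: D, E. Basic: K, R, H. All other residues are neither.
Matching residues: F9, I13, W17, Q28.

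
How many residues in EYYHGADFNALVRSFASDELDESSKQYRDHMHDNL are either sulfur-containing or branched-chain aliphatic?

5

Sulfur-containing: C, M. Branched-chain aliphatic: I, L, V.
Sulfur-containing residues here: M31 (1).
Branched-chain aliphatic residues here: L11, V12, L20, L35 (4).
The two groups share no amino acid, so total = 1 + 4 = 5.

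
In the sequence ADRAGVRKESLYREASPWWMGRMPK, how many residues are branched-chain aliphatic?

2

Valine (V), leucine (L), and isoleucine (I) are the branched-chain amino acids.
Matching residues: V6, L11.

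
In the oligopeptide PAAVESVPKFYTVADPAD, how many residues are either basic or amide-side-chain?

1

Basic: H, K, R. Amide-side-chain: N, Q.
Basic residues here: K9 (1).
Amide-side-chain residues here: none (0).
The two groups share no amino acid, so total = 1 + 0 = 1.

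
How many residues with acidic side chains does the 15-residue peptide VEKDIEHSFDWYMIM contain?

4

The acidic residues are Asp (D) and Glu (E), whose side chains end in a carboxylate group.
Matching residues: E2, D4, E6, D10.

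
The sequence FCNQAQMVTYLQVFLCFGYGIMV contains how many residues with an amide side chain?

4

Only N (asparagine) and Q (glutamine) carry a side-chain carboxamide.
Matching residues: N3, Q4, Q6, Q12.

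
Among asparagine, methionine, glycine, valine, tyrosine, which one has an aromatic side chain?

tyrosine

The aromatic amino acids are Phe (F, benzyl), Trp (W, indole), and Tyr (Y, phenol).
Of the listed options, only tyrosine belongs to this group.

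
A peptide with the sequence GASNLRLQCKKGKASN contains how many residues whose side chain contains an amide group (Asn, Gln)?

3

Matching residues: N4, Q8, N16.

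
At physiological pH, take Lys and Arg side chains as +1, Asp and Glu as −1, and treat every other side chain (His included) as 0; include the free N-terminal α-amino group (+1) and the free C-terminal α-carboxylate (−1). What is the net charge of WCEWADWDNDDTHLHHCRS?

Positive (K, R): R18 → +1.
Negative (D, E): E3, D6, D8, D10, D11 → −5.
The N-terminus (+1) and C-terminus (−1) cancel.
Net charge = (+1) + (−5) = −4.

-4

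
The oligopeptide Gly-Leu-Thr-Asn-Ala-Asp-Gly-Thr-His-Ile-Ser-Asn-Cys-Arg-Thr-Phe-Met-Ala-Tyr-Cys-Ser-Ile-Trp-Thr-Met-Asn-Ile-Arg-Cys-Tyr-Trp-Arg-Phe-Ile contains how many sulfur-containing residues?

Only Cys (C) and Met (M) have a sulfur atom in the side chain.
Matching residues: Cys13, Met17, Cys20, Met25, Cys29.

5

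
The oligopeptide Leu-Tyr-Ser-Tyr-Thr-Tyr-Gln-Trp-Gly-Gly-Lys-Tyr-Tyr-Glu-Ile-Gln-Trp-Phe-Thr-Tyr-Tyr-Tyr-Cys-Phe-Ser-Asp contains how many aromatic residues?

The aromatic amino acids are Phe (F, benzyl), Trp (W, indole), and Tyr (Y, phenol).
Matching residues: Tyr2, Tyr4, Tyr6, Trp8, Tyr12, Tyr13, Trp17, Phe18, Tyr20, Tyr21, Tyr22, Phe24.

12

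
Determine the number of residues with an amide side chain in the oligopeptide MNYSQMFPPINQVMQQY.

Only N (asparagine) and Q (glutamine) carry a side-chain carboxamide.
Matching residues: N2, Q5, N11, Q12, Q15, Q16.

6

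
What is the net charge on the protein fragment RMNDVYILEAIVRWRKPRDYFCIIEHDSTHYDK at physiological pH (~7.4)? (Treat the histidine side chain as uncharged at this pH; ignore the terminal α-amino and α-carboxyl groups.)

At pH ~7.4 the Lys and Arg side chains are protonated (+1), the Asp and Glu side chains are deprotonated (−1), and with His taken as neutral all other side chains carry no charge.
Positive (K, R): R1, R13, R15, K16, R18, K33 → +6.
Negative (D, E): D4, E9, D19, E25, D27, D32 → −6.
Net charge = (+6) + (−6) = 0.

0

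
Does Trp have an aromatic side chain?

Yes

F, W, and Y each carry an aromatic ring on the side chain.
Tryptophan is in this group.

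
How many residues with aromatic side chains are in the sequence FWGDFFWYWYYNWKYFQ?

12

The aromatic amino acids are Phe (F, benzyl), Trp (W, indole), and Tyr (Y, phenol).
Matching residues: F1, W2, F5, F6, W7, Y8, W9, Y10, Y11, W13, Y15, F16.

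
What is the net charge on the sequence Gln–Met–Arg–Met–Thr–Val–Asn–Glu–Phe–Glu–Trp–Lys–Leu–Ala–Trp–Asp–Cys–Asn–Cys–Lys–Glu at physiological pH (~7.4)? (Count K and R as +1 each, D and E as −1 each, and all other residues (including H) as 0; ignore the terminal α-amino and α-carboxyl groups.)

Positive (K, R): Arg3, Lys12, Lys20 → +3.
Negative (D, E): Glu8, Glu10, Asp16, Glu21 → −4.
Net charge = (+3) + (−4) = −1.

-1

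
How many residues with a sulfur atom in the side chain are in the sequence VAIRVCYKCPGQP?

2

The sulfur-bearing residues are cysteine (–SH) and methionine (–S–CH₃).
Matching residues: C6, C9.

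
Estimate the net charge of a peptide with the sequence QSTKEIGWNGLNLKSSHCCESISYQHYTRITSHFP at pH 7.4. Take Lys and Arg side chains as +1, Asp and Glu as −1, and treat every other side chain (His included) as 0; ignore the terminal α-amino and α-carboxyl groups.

+1

Positive (K, R): K4, K14, R29 → +3.
Negative (D, E): E5, E20 → −2.
Net charge = (+3) + (−2) = +1.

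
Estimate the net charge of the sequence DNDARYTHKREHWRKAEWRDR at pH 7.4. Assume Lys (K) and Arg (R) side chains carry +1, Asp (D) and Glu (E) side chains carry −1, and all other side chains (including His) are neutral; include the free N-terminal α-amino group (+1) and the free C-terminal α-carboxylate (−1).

Positive (K, R): R5, K9, R10, R14, K15, R19, R21 → +7.
Negative (D, E): D1, D3, E11, E17, D20 → −5.
The N-terminus (+1) and C-terminus (−1) cancel.
Net charge = (+7) + (−5) = +2.

+2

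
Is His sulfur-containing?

Cysteine (C, thiol) and methionine (M, thioether) are the two sulfur-containing amino acids.
Histidine is not in this group.

No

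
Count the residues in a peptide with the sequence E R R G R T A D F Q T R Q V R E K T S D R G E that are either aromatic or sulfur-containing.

1

Aromatic: F, W, Y. Sulfur-containing: C, M.
Aromatic residues here: F9 (1).
Sulfur-containing residues here: none (0).
The two groups share no amino acid, so total = 1 + 0 = 1.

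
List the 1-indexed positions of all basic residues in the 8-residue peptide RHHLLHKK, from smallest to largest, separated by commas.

The basic amino acids are Lys (K), Arg (R), and His (H).
Matching residues: R1, H2, H3, H6, K7, K8.

1, 2, 3, 6, 7, 8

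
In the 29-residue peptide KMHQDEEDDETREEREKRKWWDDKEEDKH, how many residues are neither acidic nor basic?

5

Acidic: D, E. Basic: K, R, H. All other residues are neither.
Matching residues: M2, Q4, T11, W20, W21.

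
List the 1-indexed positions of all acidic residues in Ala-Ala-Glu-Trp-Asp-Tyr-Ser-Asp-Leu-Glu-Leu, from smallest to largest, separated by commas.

3, 5, 8, 10

Only D (aspartate) and E (glutamate) carry a side-chain carboxylic acid.
Matching residues: Glu3, Asp5, Asp8, Glu10.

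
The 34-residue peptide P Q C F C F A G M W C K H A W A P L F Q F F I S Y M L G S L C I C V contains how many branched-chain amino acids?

6

V, L, and I make up the branched-chain aliphatic group.
Matching residues: L18, I23, L27, L30, I32, V34.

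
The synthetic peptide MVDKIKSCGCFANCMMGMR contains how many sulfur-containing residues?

7

The sulfur-bearing residues are cysteine (–SH) and methionine (–S–CH₃).
Matching residues: M1, C8, C10, C14, M15, M16, M18.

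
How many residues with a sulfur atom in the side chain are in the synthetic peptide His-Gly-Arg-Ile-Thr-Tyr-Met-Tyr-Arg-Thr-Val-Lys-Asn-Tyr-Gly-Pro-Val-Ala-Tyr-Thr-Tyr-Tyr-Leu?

Cysteine (C, thiol) and methionine (M, thioether) are the two sulfur-containing amino acids.
Matching residues: Met7.

1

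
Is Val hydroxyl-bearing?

No

S, T, and Y are the three residues with a side-chain hydroxyl.
Valine is not in this group.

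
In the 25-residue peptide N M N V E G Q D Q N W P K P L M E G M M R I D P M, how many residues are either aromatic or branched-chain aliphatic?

Aromatic: F, W, Y. Branched-chain aliphatic: I, L, V.
Aromatic residues here: W11 (1).
Branched-chain aliphatic residues here: V4, L15, I22 (3).
The two groups share no amino acid, so total = 1 + 3 = 4.

4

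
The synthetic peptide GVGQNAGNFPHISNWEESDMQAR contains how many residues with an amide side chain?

5

The amide-side-chain residues are Asn (N) and Gln (Q).
Matching residues: Q4, N5, N8, N14, Q21.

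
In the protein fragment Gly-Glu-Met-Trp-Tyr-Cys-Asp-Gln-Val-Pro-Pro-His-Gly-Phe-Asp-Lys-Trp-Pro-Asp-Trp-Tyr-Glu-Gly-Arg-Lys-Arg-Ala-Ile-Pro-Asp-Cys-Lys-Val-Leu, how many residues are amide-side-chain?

Only N (asparagine) and Q (glutamine) carry a side-chain carboxamide.
Matching residues: Gln8.

1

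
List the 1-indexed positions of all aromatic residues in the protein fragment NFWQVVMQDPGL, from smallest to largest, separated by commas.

The aromatic amino acids are Phe (F, benzyl), Trp (W, indole), and Tyr (Y, phenol).
Matching residues: F2, W3.

2, 3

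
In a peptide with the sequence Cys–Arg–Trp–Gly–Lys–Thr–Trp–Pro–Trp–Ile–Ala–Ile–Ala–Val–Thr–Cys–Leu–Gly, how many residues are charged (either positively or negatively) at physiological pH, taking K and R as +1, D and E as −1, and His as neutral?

2

Charged side chains at pH ~7.4: K, R (positive); D, E (negative).
Matching residues: Arg2, Lys5.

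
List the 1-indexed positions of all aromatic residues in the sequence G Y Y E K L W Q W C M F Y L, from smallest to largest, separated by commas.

2, 3, 7, 9, 12, 13

The aromatic amino acids are Phe (F, benzyl), Trp (W, indole), and Tyr (Y, phenol).
Matching residues: Y2, Y3, W7, W9, F12, Y13.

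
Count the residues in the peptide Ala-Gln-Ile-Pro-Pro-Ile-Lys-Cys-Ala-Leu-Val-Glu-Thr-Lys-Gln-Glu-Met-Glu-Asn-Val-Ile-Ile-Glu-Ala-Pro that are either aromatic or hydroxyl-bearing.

1

Aromatic: F, W, Y. Hydroxyl-bearing: S, T, Y.
Aromatic residues here: none (0).
Hydroxyl-bearing residues here: Thr13 (1).
(Y belongs to both groups, but none appear in this sequence.) Total = 0 + 1 = 1.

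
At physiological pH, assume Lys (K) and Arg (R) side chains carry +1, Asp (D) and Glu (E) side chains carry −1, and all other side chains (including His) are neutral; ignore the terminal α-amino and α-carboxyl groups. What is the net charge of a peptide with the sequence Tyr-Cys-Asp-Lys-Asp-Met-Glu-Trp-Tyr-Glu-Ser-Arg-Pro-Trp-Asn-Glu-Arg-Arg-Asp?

Positive (K, R): Lys4, Arg12, Arg17, Arg18 → +4.
Negative (D, E): Asp3, Asp5, Glu7, Glu10, Glu16, Asp19 → −6.
Net charge = (+4) + (−6) = −2.

-2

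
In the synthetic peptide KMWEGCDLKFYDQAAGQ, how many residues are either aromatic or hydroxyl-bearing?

Aromatic: F, W, Y. Hydroxyl-bearing: S, T, Y.
Aromatic residues here: W3, F10, Y11 (3).
Hydroxyl-bearing residues here: Y11 (1).
Y is in both groups, so the 1 Y residue must not be double-counted.
Total = 3 + 1 − 1 = 3.

3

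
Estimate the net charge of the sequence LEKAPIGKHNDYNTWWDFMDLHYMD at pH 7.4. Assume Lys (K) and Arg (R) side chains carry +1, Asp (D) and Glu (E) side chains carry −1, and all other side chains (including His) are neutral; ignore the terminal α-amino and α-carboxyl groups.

Positive (K, R): K3, K8 → +2.
Negative (D, E): E2, D11, D17, D20, D25 → −5.
Net charge = (+2) + (−5) = −3.

-3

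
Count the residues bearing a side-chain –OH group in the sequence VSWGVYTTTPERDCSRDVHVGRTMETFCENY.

S, T, and Y are the three residues with a side-chain hydroxyl.
Matching residues: S2, Y6, T7, T8, T9, S15, T23, T26, Y31.

9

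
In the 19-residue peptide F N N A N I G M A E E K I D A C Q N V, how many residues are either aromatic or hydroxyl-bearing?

Aromatic: F, W, Y. Hydroxyl-bearing: S, T, Y.
Aromatic residues here: F1 (1).
Hydroxyl-bearing residues here: none (0).
(Y belongs to both groups, but none appear in this sequence.) Total = 1 + 0 = 1.

1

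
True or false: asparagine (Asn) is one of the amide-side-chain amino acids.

Only N (asparagine) and Q (glutamine) carry a side-chain carboxamide.
Asparagine is in this group.

True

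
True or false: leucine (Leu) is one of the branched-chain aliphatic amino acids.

True

The BCAAs are Val, Leu, and Ile — aliphatic side chains with a branch point.
Leucine is in this group.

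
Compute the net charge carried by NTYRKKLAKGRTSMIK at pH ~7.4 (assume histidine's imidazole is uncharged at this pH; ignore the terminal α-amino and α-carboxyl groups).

+6

The side chains ionized at physiological pH are Lys/Arg (+1) and Asp/Glu (−1); with His treated as neutral, nothing else contributes.
Positive (K, R): R4, K5, K6, K9, R11, K16 → +6.
Negative (D, E): none → −0.
Net charge = (+6) + (−0) = +6.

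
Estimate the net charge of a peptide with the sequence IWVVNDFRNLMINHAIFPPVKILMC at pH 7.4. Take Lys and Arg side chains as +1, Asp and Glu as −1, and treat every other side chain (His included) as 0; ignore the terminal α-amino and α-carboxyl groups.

Positive (K, R): R8, K21 → +2.
Negative (D, E): D6 → −1.
Net charge = (+2) + (−1) = +1.

+1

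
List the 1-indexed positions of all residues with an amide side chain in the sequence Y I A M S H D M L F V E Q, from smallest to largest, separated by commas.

13

Only N (asparagine) and Q (glutamine) carry a side-chain carboxamide.
Matching residues: Q13.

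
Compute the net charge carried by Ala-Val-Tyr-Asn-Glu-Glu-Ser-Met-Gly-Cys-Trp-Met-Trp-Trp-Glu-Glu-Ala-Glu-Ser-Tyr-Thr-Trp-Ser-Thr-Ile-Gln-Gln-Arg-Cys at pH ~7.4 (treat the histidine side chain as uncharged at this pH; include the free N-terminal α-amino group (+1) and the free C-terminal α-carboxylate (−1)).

Near pH 7.4, K and R contribute +1 each, D and E contribute −1 each, and every other side chain (His included, as stated) is uncharged.
Positive (K, R): Arg28 → +1.
Negative (D, E): Glu5, Glu6, Glu15, Glu16, Glu18 → −5.
The N-terminus (+1) and C-terminus (−1) cancel.
Net charge = (+1) + (−5) = −4.

-4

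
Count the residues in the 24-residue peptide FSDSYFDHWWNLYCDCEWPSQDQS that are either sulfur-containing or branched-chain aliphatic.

3

Sulfur-containing: C, M. Branched-chain aliphatic: I, L, V.
Sulfur-containing residues here: C14, C16 (2).
Branched-chain aliphatic residues here: L12 (1).
The two groups share no amino acid, so total = 2 + 1 = 3.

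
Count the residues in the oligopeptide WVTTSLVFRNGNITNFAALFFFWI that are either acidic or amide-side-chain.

3

Acidic: D, E. Amide-side-chain: N, Q.
Acidic residues here: none (0).
Amide-side-chain residues here: N10, N12, N15 (3).
The two groups share no amino acid, so total = 0 + 3 = 3.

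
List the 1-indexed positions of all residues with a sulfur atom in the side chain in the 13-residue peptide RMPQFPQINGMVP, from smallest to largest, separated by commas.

Only Cys (C) and Met (M) have a sulfur atom in the side chain.
Matching residues: M2, M11.

2, 11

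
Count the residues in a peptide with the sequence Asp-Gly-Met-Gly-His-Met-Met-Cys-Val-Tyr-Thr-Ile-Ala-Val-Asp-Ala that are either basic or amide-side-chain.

Basic: H, K, R. Amide-side-chain: N, Q.
Basic residues here: His5 (1).
Amide-side-chain residues here: none (0).
The two groups share no amino acid, so total = 1 + 0 = 1.

1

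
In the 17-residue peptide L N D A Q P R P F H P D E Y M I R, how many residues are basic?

3

Lysine (K), arginine (R), and histidine (H) have basic, nitrogen-containing side chains.
Matching residues: R7, H10, R17.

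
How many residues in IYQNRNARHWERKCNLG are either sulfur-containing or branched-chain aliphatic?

3

Sulfur-containing: C, M. Branched-chain aliphatic: I, L, V.
Sulfur-containing residues here: C14 (1).
Branched-chain aliphatic residues here: I1, L16 (2).
The two groups share no amino acid, so total = 1 + 2 = 3.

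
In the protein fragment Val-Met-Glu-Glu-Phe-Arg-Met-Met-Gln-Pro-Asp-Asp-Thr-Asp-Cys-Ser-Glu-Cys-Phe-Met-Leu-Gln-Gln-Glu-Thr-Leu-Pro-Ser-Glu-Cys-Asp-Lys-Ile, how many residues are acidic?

9

Only D (aspartate) and E (glutamate) carry a side-chain carboxylic acid.
Matching residues: Glu3, Glu4, Asp11, Asp12, Asp14, Glu17, Glu24, Glu29, Asp31.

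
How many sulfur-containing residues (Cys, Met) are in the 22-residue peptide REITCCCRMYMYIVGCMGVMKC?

9

Matching residues: C5, C6, C7, M9, M11, C16, M17, M20, C22.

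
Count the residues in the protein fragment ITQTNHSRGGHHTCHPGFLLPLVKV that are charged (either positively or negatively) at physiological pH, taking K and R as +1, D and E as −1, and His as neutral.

2

Charged side chains at pH ~7.4: K, R (positive); D, E (negative).
Matching residues: R8, K24.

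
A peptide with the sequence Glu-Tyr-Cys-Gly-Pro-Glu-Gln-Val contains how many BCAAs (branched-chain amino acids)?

1

Valine (V), leucine (L), and isoleucine (I) are the branched-chain amino acids.
Matching residues: Val8.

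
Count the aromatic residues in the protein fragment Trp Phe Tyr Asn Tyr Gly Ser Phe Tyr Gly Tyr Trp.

F, W, and Y each carry an aromatic ring on the side chain.
Matching residues: Trp1, Phe2, Tyr3, Tyr5, Phe8, Tyr9, Tyr11, Trp12.

8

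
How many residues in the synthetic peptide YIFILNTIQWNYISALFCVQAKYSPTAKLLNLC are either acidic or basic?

2

Acidic: D, E. Basic: H, K, R.
Acidic residues here: none (0).
Basic residues here: K22, K28 (2).
The two groups share no amino acid, so total = 0 + 2 = 2.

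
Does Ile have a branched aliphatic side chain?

The BCAAs are Val, Leu, and Ile — aliphatic side chains with a branch point.
Isoleucine is in this group.

Yes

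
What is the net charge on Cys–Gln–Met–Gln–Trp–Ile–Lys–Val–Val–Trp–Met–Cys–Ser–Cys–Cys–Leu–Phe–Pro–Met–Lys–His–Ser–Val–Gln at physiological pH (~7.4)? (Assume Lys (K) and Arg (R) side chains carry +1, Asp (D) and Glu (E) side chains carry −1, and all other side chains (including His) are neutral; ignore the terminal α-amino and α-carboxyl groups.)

+2

Positive (K, R): Lys7, Lys20 → +2.
Negative (D, E): none → −0.
Net charge = (+2) + (−0) = +2.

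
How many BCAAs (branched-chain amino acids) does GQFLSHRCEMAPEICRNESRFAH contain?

2

V, L, and I make up the branched-chain aliphatic group.
Matching residues: L4, I14.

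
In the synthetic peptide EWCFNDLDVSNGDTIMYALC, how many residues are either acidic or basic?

Acidic: D, E. Basic: H, K, R.
Acidic residues here: E1, D6, D8, D13 (4).
Basic residues here: none (0).
The two groups share no amino acid, so total = 4 + 0 = 4.

4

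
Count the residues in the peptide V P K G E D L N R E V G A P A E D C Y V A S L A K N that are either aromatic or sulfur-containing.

Aromatic: F, W, Y. Sulfur-containing: C, M.
Aromatic residues here: Y19 (1).
Sulfur-containing residues here: C18 (1).
The two groups share no amino acid, so total = 1 + 1 = 2.

2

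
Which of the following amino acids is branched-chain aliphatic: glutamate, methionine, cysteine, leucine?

V, L, and I make up the branched-chain aliphatic group.
Of the listed options, only leucine belongs to this group.

leucine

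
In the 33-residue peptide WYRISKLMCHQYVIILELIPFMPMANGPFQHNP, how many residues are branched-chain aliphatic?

8

Valine (V), leucine (L), and isoleucine (I) are the branched-chain amino acids.
Matching residues: I4, L7, V13, I14, I15, L16, L18, I19.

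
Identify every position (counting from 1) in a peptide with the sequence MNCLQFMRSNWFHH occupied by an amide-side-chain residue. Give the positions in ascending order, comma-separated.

2, 5, 10

Only N (asparagine) and Q (glutamine) carry a side-chain carboxamide.
Matching residues: N2, Q5, N10.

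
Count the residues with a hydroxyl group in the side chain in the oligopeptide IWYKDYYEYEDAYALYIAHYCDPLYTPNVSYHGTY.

The –OH-bearing residues are Ser, Thr (aliphatic alcohols), and Tyr (phenol).
Matching residues: Y3, Y6, Y7, Y9, Y13, Y16, Y20, Y25, T26, S30, Y31, T34, Y35.

13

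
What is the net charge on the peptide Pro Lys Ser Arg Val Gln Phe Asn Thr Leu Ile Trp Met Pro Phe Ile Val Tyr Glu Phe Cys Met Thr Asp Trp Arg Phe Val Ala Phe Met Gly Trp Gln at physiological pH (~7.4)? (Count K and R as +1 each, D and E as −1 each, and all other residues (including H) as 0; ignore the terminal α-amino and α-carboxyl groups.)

+1

Positive (K, R): Lys2, Arg4, Arg26 → +3.
Negative (D, E): Glu19, Asp24 → −2.
Net charge = (+3) + (−2) = +1.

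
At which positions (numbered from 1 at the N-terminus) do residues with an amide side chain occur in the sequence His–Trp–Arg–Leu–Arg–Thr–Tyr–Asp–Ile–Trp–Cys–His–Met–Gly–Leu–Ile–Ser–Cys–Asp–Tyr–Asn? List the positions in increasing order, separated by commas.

The amide-side-chain residues are Asn (N) and Gln (Q).
Matching residues: Asn21.

21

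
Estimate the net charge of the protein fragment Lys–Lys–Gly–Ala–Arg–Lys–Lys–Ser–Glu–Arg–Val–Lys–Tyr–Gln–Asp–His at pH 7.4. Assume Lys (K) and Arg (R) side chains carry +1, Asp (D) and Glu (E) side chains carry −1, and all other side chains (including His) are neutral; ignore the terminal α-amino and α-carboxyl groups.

Positive (K, R): Lys1, Lys2, Arg5, Lys6, Lys7, Arg10, Lys12 → +7.
Negative (D, E): Glu9, Asp15 → −2.
Net charge = (+7) + (−2) = +5.

+5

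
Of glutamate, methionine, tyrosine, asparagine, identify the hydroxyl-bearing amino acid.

Serine (S), threonine (T), and tyrosine (Y) each carry a hydroxyl group on the side chain.
Of the listed options, only tyrosine belongs to this group.

tyrosine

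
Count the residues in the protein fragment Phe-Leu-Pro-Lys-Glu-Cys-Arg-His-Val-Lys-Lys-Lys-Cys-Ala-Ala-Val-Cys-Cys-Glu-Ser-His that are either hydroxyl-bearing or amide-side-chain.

1

Hydroxyl-bearing: S, T, Y. Amide-side-chain: N, Q.
Hydroxyl-bearing residues here: Ser20 (1).
Amide-side-chain residues here: none (0).
The two groups share no amino acid, so total = 1 + 0 = 1.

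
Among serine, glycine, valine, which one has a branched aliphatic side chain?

The BCAAs are Val, Leu, and Ile — aliphatic side chains with a branch point.
Of the listed options, only valine belongs to this group.

valine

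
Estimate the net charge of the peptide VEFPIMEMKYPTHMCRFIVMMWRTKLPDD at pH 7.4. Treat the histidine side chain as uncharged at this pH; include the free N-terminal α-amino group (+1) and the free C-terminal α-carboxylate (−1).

Near pH 7.4, K and R contribute +1 each, D and E contribute −1 each, and every other side chain (His included, as stated) is uncharged.
Positive (K, R): K9, R16, R23, K25 → +4.
Negative (D, E): E2, E7, D28, D29 → −4.
The N-terminus (+1) and C-terminus (−1) cancel.
Net charge = (+4) + (−4) = 0.

0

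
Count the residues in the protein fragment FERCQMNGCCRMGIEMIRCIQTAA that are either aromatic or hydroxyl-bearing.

Aromatic: F, W, Y. Hydroxyl-bearing: S, T, Y.
Aromatic residues here: F1 (1).
Hydroxyl-bearing residues here: T22 (1).
(Y belongs to both groups, but none appear in this sequence.) Total = 1 + 1 = 2.

2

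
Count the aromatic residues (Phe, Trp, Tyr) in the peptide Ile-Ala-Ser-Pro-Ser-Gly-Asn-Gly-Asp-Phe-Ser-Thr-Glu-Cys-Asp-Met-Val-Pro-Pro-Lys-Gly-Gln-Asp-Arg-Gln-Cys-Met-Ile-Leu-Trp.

Matching residues: Phe10, Trp30.

2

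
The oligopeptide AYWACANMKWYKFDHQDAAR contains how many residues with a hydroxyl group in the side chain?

2

The –OH-bearing residues are Ser, Thr (aliphatic alcohols), and Tyr (phenol).
Matching residues: Y2, Y11.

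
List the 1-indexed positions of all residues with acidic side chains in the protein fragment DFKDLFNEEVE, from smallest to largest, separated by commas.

1, 4, 8, 9, 11

Only D (aspartate) and E (glutamate) carry a side-chain carboxylic acid.
Matching residues: D1, D4, E8, E9, E11.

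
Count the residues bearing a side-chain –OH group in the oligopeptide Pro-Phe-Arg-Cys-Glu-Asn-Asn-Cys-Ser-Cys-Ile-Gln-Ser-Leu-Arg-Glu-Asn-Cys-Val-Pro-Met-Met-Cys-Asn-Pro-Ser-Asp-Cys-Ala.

The –OH-bearing residues are Ser, Thr (aliphatic alcohols), and Tyr (phenol).
Matching residues: Ser9, Ser13, Ser26.

3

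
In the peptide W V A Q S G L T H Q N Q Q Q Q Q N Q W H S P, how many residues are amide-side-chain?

10

The amide-side-chain residues are Asn (N) and Gln (Q).
Matching residues: Q4, Q10, N11, Q12, Q13, Q14, Q15, Q16, N17, Q18.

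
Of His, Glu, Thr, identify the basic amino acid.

His

The basic amino acids are Lys (K), Arg (R), and His (H).
Of the listed options, only His belongs to this group.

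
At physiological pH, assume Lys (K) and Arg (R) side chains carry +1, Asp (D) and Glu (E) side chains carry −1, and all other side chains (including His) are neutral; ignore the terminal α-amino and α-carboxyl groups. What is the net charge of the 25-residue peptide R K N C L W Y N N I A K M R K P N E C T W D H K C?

Positive (K, R): R1, K2, K12, R14, K15, K24 → +6.
Negative (D, E): E18, D22 → −2.
Net charge = (+6) + (−2) = +4.

+4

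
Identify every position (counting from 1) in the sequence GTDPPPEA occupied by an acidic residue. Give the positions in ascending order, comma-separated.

3, 7

The acidic residues are Asp (D) and Glu (E), whose side chains end in a carboxylate group.
Matching residues: D3, E7.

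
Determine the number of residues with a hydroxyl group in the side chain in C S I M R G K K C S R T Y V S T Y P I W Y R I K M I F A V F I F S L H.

9

Serine (S), threonine (T), and tyrosine (Y) each carry a hydroxyl group on the side chain.
Matching residues: S2, S10, T12, Y13, S15, T16, Y17, Y21, S33.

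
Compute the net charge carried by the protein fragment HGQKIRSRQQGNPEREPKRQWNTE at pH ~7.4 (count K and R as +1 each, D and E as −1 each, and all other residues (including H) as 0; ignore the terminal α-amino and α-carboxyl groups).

Positive (K, R): K4, R6, R8, R15, K18, R19 → +6.
Negative (D, E): E14, E16, E24 → −3.
Net charge = (+6) + (−3) = +3.

+3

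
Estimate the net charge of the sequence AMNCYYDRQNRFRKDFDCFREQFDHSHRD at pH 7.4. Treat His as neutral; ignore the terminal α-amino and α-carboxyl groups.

At pH ~7.4 the Lys and Arg side chains are protonated (+1), the Asp and Glu side chains are deprotonated (−1), and with His taken as neutral all other side chains carry no charge.
Positive (K, R): R8, R11, R13, K14, R20, R28 → +6.
Negative (D, E): D7, D15, D17, E21, D24, D29 → −6.
Net charge = (+6) + (−6) = 0.

0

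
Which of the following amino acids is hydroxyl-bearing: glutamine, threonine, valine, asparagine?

The –OH-bearing residues are Ser, Thr (aliphatic alcohols), and Tyr (phenol).
Of the listed options, only threonine belongs to this group.

threonine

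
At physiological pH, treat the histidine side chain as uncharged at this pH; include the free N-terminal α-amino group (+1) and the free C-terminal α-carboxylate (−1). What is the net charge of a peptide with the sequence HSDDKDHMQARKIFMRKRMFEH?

The side chains ionized at physiological pH are Lys/Arg (+1) and Asp/Glu (−1); with His treated as neutral, nothing else contributes.
Positive (K, R): K5, R11, K12, R16, K17, R18 → +6.
Negative (D, E): D3, D4, D6, E21 → −4.
The N-terminus (+1) and C-terminus (−1) cancel.
Net charge = (+6) + (−4) = +2.

+2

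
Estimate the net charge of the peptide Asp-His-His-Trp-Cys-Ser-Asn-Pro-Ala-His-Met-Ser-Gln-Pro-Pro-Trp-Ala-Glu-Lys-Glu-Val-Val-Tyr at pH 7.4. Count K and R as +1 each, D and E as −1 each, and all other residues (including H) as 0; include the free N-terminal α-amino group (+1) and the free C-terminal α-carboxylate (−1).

-2

Positive (K, R): Lys19 → +1.
Negative (D, E): Asp1, Glu18, Glu20 → −3.
The N-terminus (+1) and C-terminus (−1) cancel.
Net charge = (+1) + (−3) = −2.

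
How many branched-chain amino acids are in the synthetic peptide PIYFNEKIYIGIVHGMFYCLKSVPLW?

Valine (V), leucine (L), and isoleucine (I) are the branched-chain amino acids.
Matching residues: I2, I8, I10, I12, V13, L20, V23, L25.

8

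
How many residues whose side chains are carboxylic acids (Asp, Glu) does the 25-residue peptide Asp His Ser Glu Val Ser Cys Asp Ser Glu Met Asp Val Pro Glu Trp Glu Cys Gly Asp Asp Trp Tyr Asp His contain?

Matching residues: Asp1, Glu4, Asp8, Glu10, Asp12, Glu15, Glu17, Asp20, Asp21, Asp24.

10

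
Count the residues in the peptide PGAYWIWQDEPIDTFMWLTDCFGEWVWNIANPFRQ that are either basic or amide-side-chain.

5

Basic: H, K, R. Amide-side-chain: N, Q.
Basic residues here: R34 (1).
Amide-side-chain residues here: Q8, N28, N31, Q35 (4).
The two groups share no amino acid, so total = 1 + 4 = 5.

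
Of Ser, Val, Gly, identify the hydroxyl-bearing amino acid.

S, T, and Y are the three residues with a side-chain hydroxyl.
Of the listed options, only Ser belongs to this group.

Ser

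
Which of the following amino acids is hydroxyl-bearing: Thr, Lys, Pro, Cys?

The –OH-bearing residues are Ser, Thr (aliphatic alcohols), and Tyr (phenol).
Of the listed options, only Thr belongs to this group.

Thr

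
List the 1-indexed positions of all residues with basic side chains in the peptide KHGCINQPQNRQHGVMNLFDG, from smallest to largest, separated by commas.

1, 2, 11, 13

The basic amino acids are Lys (K), Arg (R), and His (H).
Matching residues: K1, H2, R11, H13.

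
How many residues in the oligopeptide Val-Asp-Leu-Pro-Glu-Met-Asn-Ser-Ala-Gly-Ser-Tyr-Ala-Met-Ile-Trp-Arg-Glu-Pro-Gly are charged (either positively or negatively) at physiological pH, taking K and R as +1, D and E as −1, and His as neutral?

Charged side chains at pH ~7.4: K, R (positive); D, E (negative).
Matching residues: Asp2, Glu5, Arg17, Glu18.

4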